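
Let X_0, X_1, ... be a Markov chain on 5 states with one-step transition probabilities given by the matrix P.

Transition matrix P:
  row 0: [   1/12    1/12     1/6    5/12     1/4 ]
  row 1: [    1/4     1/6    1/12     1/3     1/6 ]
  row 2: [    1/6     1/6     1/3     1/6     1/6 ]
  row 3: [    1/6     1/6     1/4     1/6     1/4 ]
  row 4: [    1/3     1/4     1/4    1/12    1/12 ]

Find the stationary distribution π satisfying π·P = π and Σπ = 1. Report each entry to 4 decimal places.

π = [0.1953, 0.1659, 0.2248, 0.2276, 0.1864]

Balance equations π_j = Σ_i π_i·P[i][j]:
  π_0 = 1/12·π_0 + 1/4·π_1 + 1/6·π_2 + 1/6·π_3 + 1/3·π_4
  π_1 = 1/12·π_0 + 1/6·π_1 + 1/6·π_2 + 1/6·π_3 + 1/4·π_4
  π_2 = 1/6·π_0 + 1/12·π_1 + 1/3·π_2 + 1/4·π_3 + 1/4·π_4
  π_3 = 5/12·π_0 + 1/3·π_1 + 1/6·π_2 + 1/6·π_3 + 1/12·π_4
  normalize: π_0 + π_1 + π_2 + π_3 + π_4 = 1
Solving the linear system gives exactly π = [1184/6063, 1006/6063, 29/129, 460/2021, 1130/6063].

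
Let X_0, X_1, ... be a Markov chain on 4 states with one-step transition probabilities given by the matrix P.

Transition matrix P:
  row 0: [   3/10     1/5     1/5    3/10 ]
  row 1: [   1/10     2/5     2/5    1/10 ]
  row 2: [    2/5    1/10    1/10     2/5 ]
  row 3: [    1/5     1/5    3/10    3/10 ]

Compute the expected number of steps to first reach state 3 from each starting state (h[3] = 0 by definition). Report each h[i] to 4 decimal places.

h = [3.6000, 4.4000, 3.2000, 0.0000]

First-step conditioning: h[3] = 0; for i ≠ 3, h[i] = 1 + Σ_k P[i][k]·h[k].
  h[0] = 1 + 3/10·h[0] + 1/5·h[1] + 1/5·h[2]
  h[1] = 1 + 1/10·h[0] + 2/5·h[1] + 2/5·h[2]
  h[2] = 1 + 2/5·h[0] + 1/10·h[1] + 1/10·h[2]
Solving the 3×3 linear system over states ≠ 3 gives exactly h = [18/5, 22/5, 16/5, 0] (h[3] = 0 is the target).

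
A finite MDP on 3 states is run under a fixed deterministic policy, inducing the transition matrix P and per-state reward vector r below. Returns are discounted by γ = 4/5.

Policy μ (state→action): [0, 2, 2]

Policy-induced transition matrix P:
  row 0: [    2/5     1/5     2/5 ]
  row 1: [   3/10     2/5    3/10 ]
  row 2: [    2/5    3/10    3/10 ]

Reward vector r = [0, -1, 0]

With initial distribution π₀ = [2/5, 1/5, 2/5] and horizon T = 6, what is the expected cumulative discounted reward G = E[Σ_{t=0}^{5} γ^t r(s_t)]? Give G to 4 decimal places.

t=0: π = [0.4000, 0.2000, 0.4000], E[r] = -0.2000, γ^t·E[r] = -0.200000, running G = -0.200000
t=1: π = [0.3800, 0.2800, 0.3400], E[r] = -0.2800, γ^t·E[r] = -0.224000, running G = -0.424000
t=2: π = [0.3720, 0.2900, 0.3380], E[r] = -0.2900, γ^t·E[r] = -0.185600, running G = -0.609600
t=3: π = [0.3710, 0.2918, 0.3372], E[r] = -0.2918, γ^t·E[r] = -0.149402, running G = -0.759002
t=4: π = [0.3708, 0.2921, 0.3371], E[r] = -0.2921, γ^t·E[r] = -0.119636, running G = -0.878638
t=5: π = [0.3708, 0.2921, 0.3371], E[r] = -0.2921, γ^t·E[r] = -0.095724, running G = -0.974361

G = -0.9744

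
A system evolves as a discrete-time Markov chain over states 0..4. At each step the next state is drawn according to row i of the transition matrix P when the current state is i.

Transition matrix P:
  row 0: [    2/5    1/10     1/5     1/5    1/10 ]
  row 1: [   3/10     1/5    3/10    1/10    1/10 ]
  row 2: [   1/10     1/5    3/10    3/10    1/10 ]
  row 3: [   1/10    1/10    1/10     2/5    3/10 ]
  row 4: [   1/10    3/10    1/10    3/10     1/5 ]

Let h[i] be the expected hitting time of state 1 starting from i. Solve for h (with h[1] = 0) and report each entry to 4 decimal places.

First-step conditioning: h[1] = 0; for i ≠ 1, h[i] = 1 + Σ_k P[i][k]·h[k].
  h[0] = 1 + 2/5·h[0] + 1/5·h[2] + 1/5·h[3] + 1/10·h[4]
  h[2] = 1 + 1/10·h[0] + 3/10·h[2] + 3/10·h[3] + 1/10·h[4]
  h[3] = 1 + 1/10·h[0] + 1/10·h[2] + 2/5·h[3] + 3/10·h[4]
  h[4] = 1 + 1/10·h[0] + 1/10·h[2] + 3/10·h[3] + 1/5·h[4]
Solving the 4×4 linear system over states ≠ 1 gives exactly h = [3205/488, 0, 2835/488, 385/61, 315/61] (h[1] = 0 is the target).

h = [6.5676, 0.0000, 5.8094, 6.3115, 5.1639]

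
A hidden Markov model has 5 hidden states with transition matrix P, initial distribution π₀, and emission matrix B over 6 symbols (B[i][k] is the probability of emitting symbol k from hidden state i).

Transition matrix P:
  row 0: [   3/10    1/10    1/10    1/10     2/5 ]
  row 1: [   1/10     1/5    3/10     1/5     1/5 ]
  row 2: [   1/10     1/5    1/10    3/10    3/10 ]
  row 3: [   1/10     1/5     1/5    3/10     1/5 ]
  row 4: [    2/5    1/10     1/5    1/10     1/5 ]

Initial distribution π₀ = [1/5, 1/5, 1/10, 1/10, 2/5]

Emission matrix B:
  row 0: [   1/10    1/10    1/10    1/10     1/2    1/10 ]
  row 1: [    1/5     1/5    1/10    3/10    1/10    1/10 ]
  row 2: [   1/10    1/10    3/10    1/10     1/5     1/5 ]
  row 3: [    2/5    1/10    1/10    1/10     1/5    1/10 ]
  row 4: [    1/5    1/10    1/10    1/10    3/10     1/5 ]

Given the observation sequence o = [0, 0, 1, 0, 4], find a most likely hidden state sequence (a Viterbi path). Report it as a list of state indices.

path = [4, 4, 0, 4, 0]

t=0: δ = [2.000e-02, 4.000e-02, 1.000e-02, 4.000e-02, 8.000e-02]  (obs o_0=0)
t=1: δ = [3.200e-03, 1.600e-03, 1.600e-03, 4.800e-03, 3.200e-03]  ψ = [4, 1, 4, 3, 4]  (obs o_1=0)
t=2: δ = [1.280e-04, 1.920e-04, 9.600e-05, 1.440e-04, 1.280e-04]  ψ = [4, 3, 3, 3, 0]  (obs o_2=1)
t=3: δ = [5.120e-06, 7.680e-06, 5.760e-06, 1.728e-05, 1.024e-05]  ψ = [4, 1, 1, 3, 0]  (obs o_3=0)
t=4: δ = [2.048e-06, 3.456e-07, 6.912e-07, 1.037e-06, 1.037e-06]  ψ = [4, 3, 3, 3, 3]  (obs o_4=4)
backtrack: best end state = 0; path = [4, 4, 0, 4, 0]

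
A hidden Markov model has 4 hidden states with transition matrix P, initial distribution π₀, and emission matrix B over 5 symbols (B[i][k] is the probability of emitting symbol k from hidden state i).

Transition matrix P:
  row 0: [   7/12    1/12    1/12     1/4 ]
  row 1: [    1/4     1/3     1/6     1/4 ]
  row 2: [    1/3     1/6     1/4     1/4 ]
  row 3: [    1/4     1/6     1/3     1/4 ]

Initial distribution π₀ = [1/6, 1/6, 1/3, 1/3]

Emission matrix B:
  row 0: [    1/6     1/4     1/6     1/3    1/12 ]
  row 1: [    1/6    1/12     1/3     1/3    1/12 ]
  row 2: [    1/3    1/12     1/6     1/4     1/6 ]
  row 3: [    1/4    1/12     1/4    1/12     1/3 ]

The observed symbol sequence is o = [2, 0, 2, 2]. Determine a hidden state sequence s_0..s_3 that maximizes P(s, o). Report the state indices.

path = [3, 2, 1, 1]

t=0: δ = [2.778e-02, 5.556e-02, 5.556e-02, 8.333e-02]  (obs o_0=2)
t=1: δ = [3.472e-03, 3.086e-03, 9.259e-03, 5.208e-03]  ψ = [3, 1, 3, 3]  (obs o_1=0)
t=2: δ = [5.144e-04, 5.144e-04, 3.858e-04, 5.787e-04]  ψ = [2, 2, 2, 2]  (obs o_2=2)
t=3: δ = [5.001e-05, 5.716e-05, 3.215e-05, 3.617e-05]  ψ = [0, 1, 3, 3]  (obs o_3=2)
backtrack: best end state = 1; path = [3, 2, 1, 1]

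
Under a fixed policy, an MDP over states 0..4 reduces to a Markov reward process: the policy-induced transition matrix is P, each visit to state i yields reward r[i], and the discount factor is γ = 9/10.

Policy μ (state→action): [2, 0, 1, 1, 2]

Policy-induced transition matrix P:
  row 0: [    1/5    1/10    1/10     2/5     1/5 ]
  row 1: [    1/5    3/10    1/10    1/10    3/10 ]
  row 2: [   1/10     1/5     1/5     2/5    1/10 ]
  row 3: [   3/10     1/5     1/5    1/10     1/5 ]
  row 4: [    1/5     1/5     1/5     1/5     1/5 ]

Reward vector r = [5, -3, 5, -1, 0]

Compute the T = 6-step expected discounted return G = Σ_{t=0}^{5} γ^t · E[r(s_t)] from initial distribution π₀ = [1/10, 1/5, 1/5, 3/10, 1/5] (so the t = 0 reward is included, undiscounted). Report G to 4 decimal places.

G = 4.3308

t=0: π = [0.1000, 0.2000, 0.2000, 0.3000, 0.2000], E[r] = 0.6000, γ^t·E[r] = 0.600000, running G = 0.600000
t=1: π = [0.2100, 0.2100, 0.1700, 0.2100, 0.2000], E[r] = 1.0600, γ^t·E[r] = 0.954000, running G = 1.554000
t=2: π = [0.2040, 0.2000, 0.1580, 0.2340, 0.2040], E[r] = 0.9760, γ^t·E[r] = 0.790560, running G = 2.344560
t=3: π = [0.2076, 0.1996, 0.1596, 0.2290, 0.2042], E[r] = 1.0082, γ^t·E[r] = 0.734978, running G = 3.079538
t=4: π = [0.2069, 0.1992, 0.1593, 0.2306, 0.2040], E[r] = 1.0029, γ^t·E[r] = 0.658016, running G = 3.737554
t=5: π = [0.2071, 0.1992, 0.1594, 0.2303, 0.2040], E[r] = 1.0046, γ^t·E[r] = 0.593228, running G = 4.330781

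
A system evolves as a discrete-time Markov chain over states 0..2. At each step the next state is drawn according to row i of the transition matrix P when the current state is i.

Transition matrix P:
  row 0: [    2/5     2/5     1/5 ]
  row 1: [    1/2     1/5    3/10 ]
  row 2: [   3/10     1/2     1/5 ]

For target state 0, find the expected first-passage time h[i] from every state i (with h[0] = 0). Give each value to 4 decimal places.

h = [0.0000, 2.2449, 2.6531]

First-step conditioning: h[0] = 0; for i ≠ 0, h[i] = 1 + Σ_k P[i][k]·h[k].
  h[1] = 1 + 1/5·h[1] + 3/10·h[2]
  h[2] = 1 + 1/2·h[1] + 1/5·h[2]
Solving the 2×2 linear system over states ≠ 0 gives exactly h = [0, 110/49, 130/49] (h[0] = 0 is the target).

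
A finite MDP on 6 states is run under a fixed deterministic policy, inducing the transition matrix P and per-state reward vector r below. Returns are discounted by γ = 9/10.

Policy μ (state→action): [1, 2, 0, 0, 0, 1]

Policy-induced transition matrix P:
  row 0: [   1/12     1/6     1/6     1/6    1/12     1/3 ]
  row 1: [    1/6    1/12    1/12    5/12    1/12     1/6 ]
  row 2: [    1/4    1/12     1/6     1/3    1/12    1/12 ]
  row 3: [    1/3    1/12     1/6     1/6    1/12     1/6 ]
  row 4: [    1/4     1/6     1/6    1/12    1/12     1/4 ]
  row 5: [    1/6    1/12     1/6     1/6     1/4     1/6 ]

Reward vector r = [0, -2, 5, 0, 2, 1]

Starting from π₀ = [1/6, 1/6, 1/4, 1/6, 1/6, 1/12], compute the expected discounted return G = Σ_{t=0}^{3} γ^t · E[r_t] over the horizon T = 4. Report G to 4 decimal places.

t=0: π = [0.1667, 0.1667, 0.2500, 0.1667, 0.1667, 0.0833], E[r] = 1.3333, γ^t·E[r] = 1.333333, running G = 1.333333
t=1: π = [0.2153, 0.1111, 0.1528, 0.2361, 0.0972, 0.1875], E[r] = 0.9236, γ^t·E[r] = 0.831250, running G = 2.164583
t=2: π = [0.2089, 0.1094, 0.1574, 0.2118, 0.1146, 0.1979], E[r] = 0.9954, γ^t·E[r] = 0.806250, running G = 2.970833
t=3: π = [0.2072, 0.1103, 0.1576, 0.2107, 0.1163, 0.1979], E[r] = 0.9977, γ^t·E[r] = 0.727348, running G = 3.698181

G = 3.6982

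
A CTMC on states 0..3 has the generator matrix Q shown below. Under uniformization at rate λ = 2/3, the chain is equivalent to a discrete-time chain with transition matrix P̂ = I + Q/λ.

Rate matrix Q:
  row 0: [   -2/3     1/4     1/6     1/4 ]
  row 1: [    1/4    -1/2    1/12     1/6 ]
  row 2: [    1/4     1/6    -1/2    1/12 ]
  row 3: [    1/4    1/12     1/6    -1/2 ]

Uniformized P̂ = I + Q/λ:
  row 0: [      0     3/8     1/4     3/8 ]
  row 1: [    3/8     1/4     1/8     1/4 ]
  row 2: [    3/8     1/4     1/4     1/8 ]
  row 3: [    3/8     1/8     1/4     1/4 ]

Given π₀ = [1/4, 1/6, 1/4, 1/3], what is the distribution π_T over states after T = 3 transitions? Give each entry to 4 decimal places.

t=0: π = [0.2500, 0.1667, 0.2500, 0.3333]
t=1: π = [0.2813, 0.2396, 0.2292, 0.2500]
t=2: π = [0.2695, 0.2539, 0.2201, 0.2565]
t=3: π = [0.2739, 0.2516, 0.2183, 0.2562]

π = [0.2739, 0.2516, 0.2183, 0.2562]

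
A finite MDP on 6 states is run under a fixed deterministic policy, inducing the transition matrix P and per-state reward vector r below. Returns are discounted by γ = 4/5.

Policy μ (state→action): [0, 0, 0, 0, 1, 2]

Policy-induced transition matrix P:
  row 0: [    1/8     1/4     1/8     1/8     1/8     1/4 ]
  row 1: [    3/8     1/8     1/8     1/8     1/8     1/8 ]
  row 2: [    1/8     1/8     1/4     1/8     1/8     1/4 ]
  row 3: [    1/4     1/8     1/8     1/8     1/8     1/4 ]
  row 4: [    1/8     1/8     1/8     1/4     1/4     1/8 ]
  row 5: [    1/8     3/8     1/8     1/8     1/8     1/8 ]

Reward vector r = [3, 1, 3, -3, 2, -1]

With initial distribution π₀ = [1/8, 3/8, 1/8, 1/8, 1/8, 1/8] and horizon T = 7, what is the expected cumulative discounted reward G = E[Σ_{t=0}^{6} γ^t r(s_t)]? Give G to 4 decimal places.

G = 3.5242

t=0: π = [0.1250, 0.3750, 0.1250, 0.1250, 0.1250, 0.1250], E[r] = 0.8750, γ^t·E[r] = 0.875000, running G = 0.875000
t=1: π = [0.2344, 0.1719, 0.1406, 0.1406, 0.1406, 0.1719], E[r] = 0.9844, γ^t·E[r] = 0.787500, running G = 1.662500
t=2: π = [0.1855, 0.1973, 0.1426, 0.1426, 0.1426, 0.1895], E[r] = 0.8496, γ^t·E[r] = 0.543750, running G = 2.206250
t=3: π = [0.1921, 0.1956, 0.1428, 0.1428, 0.1428, 0.1838], E[r] = 0.8738, γ^t·E[r] = 0.447375, running G = 2.653625
t=4: π = [0.1917, 0.1950, 0.1429, 0.1429, 0.1429, 0.1847], E[r] = 0.8712, γ^t·E[r] = 0.356838, running G = 3.010463
t=5: π = [0.1916, 0.1951, 0.1429, 0.1429, 0.1429, 0.1847], E[r] = 0.8710, γ^t·E[r] = 0.285404, running G = 3.295866
t=6: π = [0.1916, 0.1951, 0.1429, 0.1429, 0.1429, 0.1847], E[r] = 0.8711, γ^t·E[r] = 0.228354, running G = 3.524221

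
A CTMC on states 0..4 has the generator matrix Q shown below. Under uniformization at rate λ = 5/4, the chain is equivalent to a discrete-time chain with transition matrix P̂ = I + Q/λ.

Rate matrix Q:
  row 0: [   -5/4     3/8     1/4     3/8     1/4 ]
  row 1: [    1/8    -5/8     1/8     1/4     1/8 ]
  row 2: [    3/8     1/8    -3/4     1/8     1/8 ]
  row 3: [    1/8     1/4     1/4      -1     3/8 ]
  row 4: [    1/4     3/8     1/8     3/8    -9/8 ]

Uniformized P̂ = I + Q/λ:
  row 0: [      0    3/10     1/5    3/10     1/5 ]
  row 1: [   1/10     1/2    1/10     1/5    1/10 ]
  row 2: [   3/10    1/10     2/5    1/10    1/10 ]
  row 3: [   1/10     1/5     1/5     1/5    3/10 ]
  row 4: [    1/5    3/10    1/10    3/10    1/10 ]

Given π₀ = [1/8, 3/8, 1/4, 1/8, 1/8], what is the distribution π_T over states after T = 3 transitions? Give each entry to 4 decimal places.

t=0: π = [0.1250, 0.3750, 0.2500, 0.1250, 0.1250]
t=1: π = [0.1500, 0.3125, 0.2000, 0.2000, 0.1375]
t=2: π = [0.1388, 0.3025, 0.1950, 0.2088, 0.1550]
t=3: π = [0.1406, 0.3006, 0.1933, 0.2099, 0.1556]

π = [0.1406, 0.3006, 0.1933, 0.2099, 0.1556]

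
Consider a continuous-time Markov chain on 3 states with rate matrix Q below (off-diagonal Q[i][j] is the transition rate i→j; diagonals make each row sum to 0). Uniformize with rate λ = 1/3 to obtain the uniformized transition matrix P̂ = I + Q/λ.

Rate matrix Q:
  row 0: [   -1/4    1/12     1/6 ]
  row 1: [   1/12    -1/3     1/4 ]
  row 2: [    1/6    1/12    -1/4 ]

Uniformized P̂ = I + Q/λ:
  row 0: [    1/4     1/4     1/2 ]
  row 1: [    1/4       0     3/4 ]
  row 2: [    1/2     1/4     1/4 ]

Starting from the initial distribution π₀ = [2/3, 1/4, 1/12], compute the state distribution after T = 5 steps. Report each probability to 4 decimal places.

t=0: π = [0.6667, 0.2500, 0.0833]
t=1: π = [0.2708, 0.1875, 0.5417]
t=2: π = [0.3854, 0.2031, 0.4115]
t=3: π = [0.3529, 0.1992, 0.4479]
t=4: π = [0.3620, 0.2002, 0.4378]
t=5: π = [0.3595, 0.2000, 0.4406]

π = [0.3595, 0.2000, 0.4406]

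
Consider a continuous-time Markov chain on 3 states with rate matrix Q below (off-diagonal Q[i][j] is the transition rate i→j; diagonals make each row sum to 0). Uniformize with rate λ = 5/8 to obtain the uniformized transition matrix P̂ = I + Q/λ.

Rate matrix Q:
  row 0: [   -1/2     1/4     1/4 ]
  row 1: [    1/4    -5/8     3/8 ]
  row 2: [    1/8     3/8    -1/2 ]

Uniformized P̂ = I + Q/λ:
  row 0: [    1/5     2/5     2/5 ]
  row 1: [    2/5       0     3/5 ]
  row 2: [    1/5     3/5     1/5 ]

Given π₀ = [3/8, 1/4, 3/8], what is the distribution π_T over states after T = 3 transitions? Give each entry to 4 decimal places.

π = [0.2650, 0.3500, 0.3850]

t=0: π = [0.3750, 0.2500, 0.3750]
t=1: π = [0.2500, 0.3750, 0.3750]
t=2: π = [0.2750, 0.3250, 0.4000]
t=3: π = [0.2650, 0.3500, 0.3850]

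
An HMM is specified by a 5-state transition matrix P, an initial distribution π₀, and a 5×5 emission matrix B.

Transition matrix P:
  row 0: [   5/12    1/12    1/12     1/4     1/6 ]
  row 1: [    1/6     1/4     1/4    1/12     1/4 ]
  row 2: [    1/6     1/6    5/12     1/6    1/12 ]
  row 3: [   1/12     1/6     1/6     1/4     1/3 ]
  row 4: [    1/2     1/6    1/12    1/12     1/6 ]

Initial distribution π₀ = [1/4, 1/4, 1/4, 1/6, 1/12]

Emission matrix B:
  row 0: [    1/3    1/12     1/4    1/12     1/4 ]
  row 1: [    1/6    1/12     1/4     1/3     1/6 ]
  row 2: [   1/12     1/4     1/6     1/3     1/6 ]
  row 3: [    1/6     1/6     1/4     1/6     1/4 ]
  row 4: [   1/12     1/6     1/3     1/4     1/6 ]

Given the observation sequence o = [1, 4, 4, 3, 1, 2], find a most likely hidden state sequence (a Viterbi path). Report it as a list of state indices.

path = [2, 2, 2, 2, 2, 2]

t=0: δ = [2.083e-02, 2.083e-02, 6.250e-02, 2.778e-02, 1.389e-02]  (obs o_0=1)
t=1: δ = [2.604e-03, 1.736e-03, 4.340e-03, 2.604e-03, 1.543e-03]  ψ = [2, 2, 2, 2, 3]  (obs o_1=4)
t=2: δ = [2.713e-04, 1.206e-04, 3.014e-04, 1.808e-04, 1.447e-04]  ψ = [0, 2, 2, 2, 3]  (obs o_2=4)
t=3: δ = [9.419e-06, 1.674e-05, 4.186e-05, 1.130e-05, 1.507e-05]  ψ = [0, 2, 2, 0, 3]  (obs o_3=3)
t=4: δ = [6.279e-07, 5.814e-07, 4.361e-06, 1.163e-06, 6.977e-07]  ψ = [4, 2, 2, 2, 1]  (obs o_4=1)
t=5: δ = [1.817e-07, 1.817e-07, 3.028e-07, 1.817e-07, 1.292e-07]  ψ = [2, 2, 2, 2, 3]  (obs o_5=2)
backtrack: best end state = 2; path = [2, 2, 2, 2, 2, 2]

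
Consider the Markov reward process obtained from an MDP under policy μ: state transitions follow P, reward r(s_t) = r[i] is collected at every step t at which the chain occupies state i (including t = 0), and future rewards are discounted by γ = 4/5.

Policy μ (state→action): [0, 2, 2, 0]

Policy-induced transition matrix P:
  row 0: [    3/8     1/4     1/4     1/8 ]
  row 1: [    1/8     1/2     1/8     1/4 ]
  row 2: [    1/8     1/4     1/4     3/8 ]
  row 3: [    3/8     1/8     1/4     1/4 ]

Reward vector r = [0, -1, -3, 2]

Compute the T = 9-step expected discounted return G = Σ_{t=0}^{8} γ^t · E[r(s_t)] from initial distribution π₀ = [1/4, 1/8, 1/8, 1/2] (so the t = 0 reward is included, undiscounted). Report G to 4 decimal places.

t=0: π = [0.2500, 0.1250, 0.1250, 0.5000], E[r] = 0.5000, γ^t·E[r] = 0.500000, running G = 0.500000
t=1: π = [0.3125, 0.2188, 0.2344, 0.2344], E[r] = -0.4531, γ^t·E[r] = -0.362500, running G = 0.137500
t=2: π = [0.2617, 0.2754, 0.2227, 0.2402], E[r] = -0.4629, γ^t·E[r] = -0.296250, running G = -0.158750
t=3: π = [0.2505, 0.2888, 0.2156, 0.2451], E[r] = -0.4453, γ^t·E[r] = -0.228000, running G = -0.386750
t=4: π = [0.2489, 0.2916, 0.2139, 0.2456], E[r] = -0.4420, γ^t·E[r] = -0.181038, running G = -0.567788
t=5: π = [0.2486, 0.2922, 0.2136, 0.2456], E[r] = -0.4416, γ^t·E[r] = -0.144704, running G = -0.712491
t=6: π = [0.2486, 0.2923, 0.2135, 0.2456], E[r] = -0.4415, γ^t·E[r] = -0.115748, running G = -0.828239
t=7: π = [0.2485, 0.2924, 0.2135, 0.2456], E[r] = -0.4415, γ^t·E[r] = -0.092595, running G = -0.920834
t=8: π = [0.2485, 0.2924, 0.2135, 0.2456], E[r] = -0.4415, γ^t·E[r] = -0.074075, running G = -0.994909

G = -0.9949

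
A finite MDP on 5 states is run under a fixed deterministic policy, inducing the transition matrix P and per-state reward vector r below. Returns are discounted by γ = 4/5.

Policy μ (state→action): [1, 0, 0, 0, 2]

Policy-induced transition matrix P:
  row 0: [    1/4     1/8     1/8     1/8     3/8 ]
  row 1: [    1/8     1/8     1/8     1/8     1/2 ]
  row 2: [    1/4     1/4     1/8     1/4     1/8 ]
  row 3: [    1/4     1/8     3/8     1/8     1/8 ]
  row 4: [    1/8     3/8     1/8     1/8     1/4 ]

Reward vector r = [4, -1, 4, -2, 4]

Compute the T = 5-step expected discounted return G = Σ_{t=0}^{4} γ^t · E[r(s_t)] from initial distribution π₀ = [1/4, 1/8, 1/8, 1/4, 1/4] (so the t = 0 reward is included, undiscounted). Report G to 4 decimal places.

G = 6.7747

t=0: π = [0.2500, 0.1250, 0.1250, 0.2500, 0.2500], E[r] = 1.8750, γ^t·E[r] = 1.875000, running G = 1.875000
t=1: π = [0.2031, 0.2031, 0.1875, 0.1406, 0.2656], E[r] = 2.1406, γ^t·E[r] = 1.712500, running G = 3.587500
t=2: π = [0.1914, 0.2148, 0.1602, 0.1484, 0.2852], E[r] = 2.0352, γ^t·E[r] = 1.302500, running G = 4.890000
t=3: π = [0.1875, 0.2163, 0.1621, 0.1450, 0.2891], E[r] = 2.0483, γ^t·E[r] = 1.048750, running G = 5.938750
t=4: π = [0.1868, 0.2175, 0.1613, 0.1453, 0.2891], E[r] = 2.0408, γ^t·E[r] = 0.835900, running G = 6.774650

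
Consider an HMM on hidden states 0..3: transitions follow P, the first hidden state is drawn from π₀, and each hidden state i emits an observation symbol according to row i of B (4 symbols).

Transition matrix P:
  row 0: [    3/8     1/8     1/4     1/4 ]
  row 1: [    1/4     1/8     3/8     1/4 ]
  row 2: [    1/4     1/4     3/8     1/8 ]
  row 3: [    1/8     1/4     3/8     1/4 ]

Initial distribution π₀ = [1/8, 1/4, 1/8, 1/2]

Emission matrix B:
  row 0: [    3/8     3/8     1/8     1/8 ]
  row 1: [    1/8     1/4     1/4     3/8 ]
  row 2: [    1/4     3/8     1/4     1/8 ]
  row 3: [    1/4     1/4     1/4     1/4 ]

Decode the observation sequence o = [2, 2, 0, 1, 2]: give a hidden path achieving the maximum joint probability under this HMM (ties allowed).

path = [3, 2, 2, 2, 2]

t=0: δ = [1.562e-02, 6.250e-02, 3.125e-02, 1.250e-01]  (obs o_0=2)
t=1: δ = [1.953e-03, 7.812e-03, 1.172e-02, 7.812e-03]  ψ = [1, 3, 3, 3]  (obs o_1=2)
t=2: δ = [1.099e-03, 3.662e-04, 1.099e-03, 4.883e-04]  ψ = [2, 2, 2, 1]  (obs o_2=0)
t=3: δ = [1.545e-04, 6.866e-05, 1.545e-04, 6.866e-05]  ψ = [0, 2, 2, 0]  (obs o_3=1)
t=4: δ = [7.242e-06, 9.656e-06, 1.448e-05, 9.656e-06]  ψ = [0, 2, 2, 0]  (obs o_4=2)
backtrack: best end state = 2; path = [3, 2, 2, 2, 2]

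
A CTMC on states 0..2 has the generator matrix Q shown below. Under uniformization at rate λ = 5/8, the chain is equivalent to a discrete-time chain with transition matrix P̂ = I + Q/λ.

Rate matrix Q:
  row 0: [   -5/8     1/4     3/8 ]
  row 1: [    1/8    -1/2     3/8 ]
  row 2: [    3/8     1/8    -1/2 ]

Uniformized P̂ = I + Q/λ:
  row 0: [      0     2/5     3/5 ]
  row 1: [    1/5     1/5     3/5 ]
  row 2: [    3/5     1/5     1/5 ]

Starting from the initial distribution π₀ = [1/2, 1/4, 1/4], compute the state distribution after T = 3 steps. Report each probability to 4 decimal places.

π = [0.2880, 0.2720, 0.4400]

t=0: π = [0.5000, 0.2500, 0.2500]
t=1: π = [0.2000, 0.3000, 0.5000]
t=2: π = [0.3600, 0.2400, 0.4000]
t=3: π = [0.2880, 0.2720, 0.4400]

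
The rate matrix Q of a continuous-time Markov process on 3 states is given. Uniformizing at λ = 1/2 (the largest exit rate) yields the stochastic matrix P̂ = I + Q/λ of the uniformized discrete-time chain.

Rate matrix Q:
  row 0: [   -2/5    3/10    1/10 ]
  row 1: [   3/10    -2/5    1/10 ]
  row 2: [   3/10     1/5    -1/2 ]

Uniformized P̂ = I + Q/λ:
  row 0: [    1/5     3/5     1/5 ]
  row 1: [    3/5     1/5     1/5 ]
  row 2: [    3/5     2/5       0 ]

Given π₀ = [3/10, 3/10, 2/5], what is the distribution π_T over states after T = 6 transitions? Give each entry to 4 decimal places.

t=0: π = [0.3000, 0.3000, 0.4000]
t=1: π = [0.4800, 0.4000, 0.1200]
t=2: π = [0.4080, 0.4160, 0.1760]
t=3: π = [0.4368, 0.3984, 0.1648]
t=4: π = [0.4253, 0.4077, 0.1670]
t=5: π = [0.4299, 0.4035, 0.1666]
t=6: π = [0.4280, 0.4053, 0.1667]

π = [0.4280, 0.4053, 0.1667]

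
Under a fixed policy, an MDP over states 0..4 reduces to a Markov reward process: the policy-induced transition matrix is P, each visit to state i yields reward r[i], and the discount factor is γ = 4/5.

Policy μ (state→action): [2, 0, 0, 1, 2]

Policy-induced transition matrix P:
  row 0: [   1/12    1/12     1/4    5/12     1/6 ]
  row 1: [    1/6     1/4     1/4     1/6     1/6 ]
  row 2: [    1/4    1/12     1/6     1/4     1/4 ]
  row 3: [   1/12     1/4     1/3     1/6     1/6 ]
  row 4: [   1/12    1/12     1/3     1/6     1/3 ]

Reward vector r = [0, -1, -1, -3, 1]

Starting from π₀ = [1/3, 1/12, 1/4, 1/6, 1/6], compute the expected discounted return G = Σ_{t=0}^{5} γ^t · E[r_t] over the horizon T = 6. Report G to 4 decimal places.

G = -3.0660

t=0: π = [0.3333, 0.0833, 0.2500, 0.1667, 0.1667], E[r] = -0.6667, γ^t·E[r] = -0.666667, running G = -0.666667
t=1: π = [0.1319, 0.1250, 0.2569, 0.2708, 0.2153], E[r] = -0.9792, γ^t·E[r] = -0.783333, running G = -1.450000
t=2: π = [0.1366, 0.1493, 0.2691, 0.2211, 0.2240], E[r] = -0.8576, γ^t·E[r] = -0.548889, running G = -1.998889
t=3: π = [0.1406, 0.1451, 0.2647, 0.2232, 0.2264], E[r] = -0.8530, γ^t·E[r] = -0.436741, running G = -2.435630
t=4: π = [0.1395, 0.1447, 0.2654, 0.2239, 0.2265], E[r] = -0.8553, γ^t·E[r] = -0.350334, running G = -2.785964
t=5: π = [0.1396, 0.1448, 0.2654, 0.2237, 0.2265], E[r] = -0.8547, γ^t·E[r] = -0.280052, running G = -3.066016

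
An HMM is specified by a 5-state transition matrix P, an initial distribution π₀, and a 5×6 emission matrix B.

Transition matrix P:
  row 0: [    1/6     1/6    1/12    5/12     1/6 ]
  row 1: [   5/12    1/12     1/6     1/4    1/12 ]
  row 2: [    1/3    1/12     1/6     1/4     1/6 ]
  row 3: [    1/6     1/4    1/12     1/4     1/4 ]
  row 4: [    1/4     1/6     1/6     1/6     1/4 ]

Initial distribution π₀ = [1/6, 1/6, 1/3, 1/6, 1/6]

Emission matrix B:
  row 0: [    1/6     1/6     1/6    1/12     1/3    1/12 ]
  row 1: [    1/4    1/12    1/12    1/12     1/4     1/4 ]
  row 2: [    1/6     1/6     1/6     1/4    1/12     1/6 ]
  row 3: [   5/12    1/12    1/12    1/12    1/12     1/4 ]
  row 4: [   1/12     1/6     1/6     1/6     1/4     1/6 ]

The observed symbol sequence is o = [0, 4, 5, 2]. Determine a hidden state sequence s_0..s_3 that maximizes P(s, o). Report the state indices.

path = [2, 0, 3, 4]

t=0: δ = [2.778e-02, 4.167e-02, 5.556e-02, 6.944e-02, 1.389e-02]  (obs o_0=0)
t=1: δ = [6.173e-03, 4.340e-03, 7.716e-04, 1.447e-03, 4.340e-03]  ψ = [2, 3, 2, 3, 3]  (obs o_1=4)
t=2: δ = [1.507e-04, 2.572e-04, 1.206e-04, 6.430e-04, 1.808e-04]  ψ = [1, 0, 1, 0, 4]  (obs o_2=5)
t=3: δ = [1.786e-05, 1.340e-05, 8.931e-06, 1.340e-05, 2.679e-05]  ψ = [1, 3, 3, 3, 3]  (obs o_3=2)
backtrack: best end state = 4; path = [2, 0, 3, 4]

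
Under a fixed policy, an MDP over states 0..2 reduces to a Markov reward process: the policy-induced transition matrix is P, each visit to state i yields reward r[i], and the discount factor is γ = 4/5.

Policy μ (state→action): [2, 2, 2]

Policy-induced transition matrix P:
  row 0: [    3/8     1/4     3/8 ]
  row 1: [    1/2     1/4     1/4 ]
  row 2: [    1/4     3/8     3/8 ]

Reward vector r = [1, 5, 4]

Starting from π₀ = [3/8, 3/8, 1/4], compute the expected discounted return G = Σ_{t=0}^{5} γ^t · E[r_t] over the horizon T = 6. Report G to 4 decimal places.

t=0: π = [0.3750, 0.3750, 0.2500], E[r] = 3.2500, γ^t·E[r] = 3.250000, running G = 3.250000
t=1: π = [0.3906, 0.2813, 0.3281], E[r] = 3.1094, γ^t·E[r] = 2.487500, running G = 5.737500
t=2: π = [0.3691, 0.2910, 0.3398], E[r] = 3.1836, γ^t·E[r] = 2.037500, running G = 7.775000
t=3: π = [0.3689, 0.2925, 0.3386], E[r] = 3.1858, γ^t·E[r] = 1.631125, running G = 9.406125
t=4: π = [0.3692, 0.2923, 0.3384], E[r] = 3.1846, γ^t·E[r] = 1.304425, running G = 10.710550
t=5: π = [0.3692, 0.2923, 0.3385], E[r] = 3.1846, γ^t·E[r] = 1.043529, running G = 11.754079

G = 11.7541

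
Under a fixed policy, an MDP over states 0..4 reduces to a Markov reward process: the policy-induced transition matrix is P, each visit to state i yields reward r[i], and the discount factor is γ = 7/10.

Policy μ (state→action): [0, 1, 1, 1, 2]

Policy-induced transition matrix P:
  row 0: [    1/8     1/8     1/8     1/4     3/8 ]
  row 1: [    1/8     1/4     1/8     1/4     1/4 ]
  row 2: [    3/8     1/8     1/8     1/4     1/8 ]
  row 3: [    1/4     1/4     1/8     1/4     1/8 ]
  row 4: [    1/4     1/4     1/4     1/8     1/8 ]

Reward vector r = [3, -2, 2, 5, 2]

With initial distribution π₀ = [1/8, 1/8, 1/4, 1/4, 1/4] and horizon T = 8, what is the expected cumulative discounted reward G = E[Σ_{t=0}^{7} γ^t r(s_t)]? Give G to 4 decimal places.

t=0: π = [0.1250, 0.1250, 0.2500, 0.2500, 0.2500], E[r] = 2.3750, γ^t·E[r] = 2.375000, running G = 2.375000
t=1: π = [0.2500, 0.2031, 0.1563, 0.2188, 0.1719], E[r] = 2.0938, γ^t·E[r] = 1.465625, running G = 3.840625
t=2: π = [0.2129, 0.1992, 0.1465, 0.2285, 0.2129], E[r] = 2.1016, γ^t·E[r] = 1.029766, running G = 4.870391
t=3: π = [0.2168, 0.2051, 0.1516, 0.2234, 0.2031], E[r] = 2.0667, γ^t·E[r] = 0.708861, running G = 5.579252
t=4: π = [0.2162, 0.2039, 0.1504, 0.2246, 0.2048], E[r] = 2.0742, γ^t·E[r] = 0.498027, running G = 6.077279
t=5: π = [0.2163, 0.2042, 0.1506, 0.2244, 0.2045], E[r] = 2.0728, γ^t·E[r] = 0.348370, running G = 6.425649
t=6: π = [0.2163, 0.2041, 0.1506, 0.2244, 0.2046], E[r] = 2.0730, γ^t·E[r] = 0.243887, running G = 6.669536
t=7: π = [0.2163, 0.2041, 0.1506, 0.2244, 0.2046], E[r] = 2.0730, γ^t·E[r] = 0.170718, running G = 6.840254

G = 6.8403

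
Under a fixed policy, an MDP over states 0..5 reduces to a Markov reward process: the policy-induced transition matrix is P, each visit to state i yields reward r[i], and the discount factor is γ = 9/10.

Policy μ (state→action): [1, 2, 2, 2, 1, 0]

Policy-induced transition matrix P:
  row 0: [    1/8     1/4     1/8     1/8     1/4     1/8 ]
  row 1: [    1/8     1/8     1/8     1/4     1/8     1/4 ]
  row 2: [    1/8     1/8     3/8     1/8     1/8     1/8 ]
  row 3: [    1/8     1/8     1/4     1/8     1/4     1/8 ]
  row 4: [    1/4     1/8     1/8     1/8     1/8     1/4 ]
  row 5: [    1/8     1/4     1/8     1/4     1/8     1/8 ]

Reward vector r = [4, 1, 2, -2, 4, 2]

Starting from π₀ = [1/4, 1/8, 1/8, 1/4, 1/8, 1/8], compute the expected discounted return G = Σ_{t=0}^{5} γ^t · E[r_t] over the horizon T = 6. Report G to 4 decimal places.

t=0: π = [0.2500, 0.1250, 0.1250, 0.2500, 0.1250, 0.1250], E[r] = 1.6250, γ^t·E[r] = 1.625000, running G = 1.625000
t=1: π = [0.1406, 0.1719, 0.1875, 0.1563, 0.1875, 0.1563], E[r] = 1.8594, γ^t·E[r] = 1.673438, running G = 3.298438
t=2: π = [0.1484, 0.1621, 0.1914, 0.1660, 0.1621, 0.1699], E[r] = 1.7949, γ^t·E[r] = 1.453887, running G = 4.752324
t=3: π = [0.1453, 0.1648, 0.1936, 0.1665, 0.1643, 0.1655], E[r] = 1.7883, γ^t·E[r] = 1.303693, running G = 6.056017
t=4: π = [0.1455, 0.1638, 0.1942, 0.1663, 0.1640, 0.1661], E[r] = 1.7900, γ^t·E[r] = 1.174425, running G = 7.230441
t=5: π = [0.1455, 0.1640, 0.1943, 0.1662, 0.1640, 0.1660], E[r] = 1.7900, γ^t·E[r] = 1.056975, running G = 8.287417

G = 8.2874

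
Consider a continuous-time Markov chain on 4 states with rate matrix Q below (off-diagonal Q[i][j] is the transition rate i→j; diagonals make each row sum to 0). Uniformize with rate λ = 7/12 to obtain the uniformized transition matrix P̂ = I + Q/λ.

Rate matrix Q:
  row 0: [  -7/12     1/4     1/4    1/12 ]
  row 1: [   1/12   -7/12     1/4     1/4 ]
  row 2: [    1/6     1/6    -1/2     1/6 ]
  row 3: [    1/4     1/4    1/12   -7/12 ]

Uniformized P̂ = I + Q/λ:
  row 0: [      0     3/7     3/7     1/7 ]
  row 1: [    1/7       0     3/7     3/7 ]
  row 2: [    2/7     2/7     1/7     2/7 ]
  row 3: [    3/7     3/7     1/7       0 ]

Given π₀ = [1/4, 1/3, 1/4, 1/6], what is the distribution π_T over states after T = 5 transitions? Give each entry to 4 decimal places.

π = [0.2171, 0.2723, 0.2829, 0.2277]

t=0: π = [0.2500, 0.3333, 0.2500, 0.1667]
t=1: π = [0.1905, 0.2500, 0.3095, 0.2500]
t=2: π = [0.2313, 0.2772, 0.2687, 0.2228]
t=3: π = [0.2119, 0.2714, 0.2881, 0.2286]
t=4: π = [0.2191, 0.2711, 0.2809, 0.2289]
t=5: π = [0.2171, 0.2723, 0.2829, 0.2277]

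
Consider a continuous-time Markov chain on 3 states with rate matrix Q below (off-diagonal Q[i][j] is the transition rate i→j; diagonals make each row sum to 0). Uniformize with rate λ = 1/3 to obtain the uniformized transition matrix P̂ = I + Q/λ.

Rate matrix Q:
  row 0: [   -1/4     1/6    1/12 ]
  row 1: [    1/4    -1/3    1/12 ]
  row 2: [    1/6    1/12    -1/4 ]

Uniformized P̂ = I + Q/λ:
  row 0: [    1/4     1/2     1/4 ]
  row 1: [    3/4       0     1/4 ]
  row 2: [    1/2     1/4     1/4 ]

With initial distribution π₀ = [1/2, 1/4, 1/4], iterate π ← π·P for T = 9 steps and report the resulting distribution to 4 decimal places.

t=0: π = [0.5000, 0.2500, 0.2500]
t=1: π = [0.4375, 0.3125, 0.2500]
t=2: π = [0.4688, 0.2813, 0.2500]
t=3: π = [0.4531, 0.2969, 0.2500]
t=4: π = [0.4609, 0.2891, 0.2500]
t=5: π = [0.4570, 0.2930, 0.2500]
t=6: π = [0.4590, 0.2910, 0.2500]
t=7: π = [0.4580, 0.2920, 0.2500]
t=8: π = [0.4585, 0.2915, 0.2500]
t=9: π = [0.4583, 0.2917, 0.2500]

π = [0.4583, 0.2917, 0.2500]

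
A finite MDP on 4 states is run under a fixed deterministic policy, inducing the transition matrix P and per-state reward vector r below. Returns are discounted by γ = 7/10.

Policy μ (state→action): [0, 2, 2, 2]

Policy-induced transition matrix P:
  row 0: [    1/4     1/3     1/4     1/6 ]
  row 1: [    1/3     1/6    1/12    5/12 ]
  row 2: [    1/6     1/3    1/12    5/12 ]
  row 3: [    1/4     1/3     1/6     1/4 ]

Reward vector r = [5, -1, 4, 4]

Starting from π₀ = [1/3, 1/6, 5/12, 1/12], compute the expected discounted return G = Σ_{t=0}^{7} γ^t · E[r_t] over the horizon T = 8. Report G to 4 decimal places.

G = 9.4815

t=0: π = [0.3333, 0.1667, 0.4167, 0.0833], E[r] = 3.5000, γ^t·E[r] = 3.500000, running G = 3.500000
t=1: π = [0.2292, 0.3056, 0.1458, 0.3194], E[r] = 2.7014, γ^t·E[r] = 1.890972, running G = 5.390972
t=2: π = [0.2633, 0.2824, 0.1481, 0.3061], E[r] = 2.8513, γ^t·E[r] = 1.397124, running G = 6.788096
t=3: π = [0.2612, 0.2863, 0.1527, 0.2998], E[r] = 2.8299, γ^t·E[r] = 0.970642, running G = 7.758738
t=4: π = [0.2611, 0.2856, 0.1518, 0.3014], E[r] = 2.8330, γ^t·E[r] = 0.680207, running G = 8.438946
t=5: π = [0.2611, 0.2857, 0.1520, 0.3012], E[r] = 2.8325, γ^t·E[r] = 0.476058, running G = 8.915004
t=6: π = [0.2611, 0.2857, 0.1520, 0.3012], E[r] = 2.8326, γ^t·E[r] = 0.333251, running G = 9.248255
t=7: π = [0.2611, 0.2857, 0.1520, 0.3012], E[r] = 2.8326, γ^t·E[r] = 0.233275, running G = 9.481529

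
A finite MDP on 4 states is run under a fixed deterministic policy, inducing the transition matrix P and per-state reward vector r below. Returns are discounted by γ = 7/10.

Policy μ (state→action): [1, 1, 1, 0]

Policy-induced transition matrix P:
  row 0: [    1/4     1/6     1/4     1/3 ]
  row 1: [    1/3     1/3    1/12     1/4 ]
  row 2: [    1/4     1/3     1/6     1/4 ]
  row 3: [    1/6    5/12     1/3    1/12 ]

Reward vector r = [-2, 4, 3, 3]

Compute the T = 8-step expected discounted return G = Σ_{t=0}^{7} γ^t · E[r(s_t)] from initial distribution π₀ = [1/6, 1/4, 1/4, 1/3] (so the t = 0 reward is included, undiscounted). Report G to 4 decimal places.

G = 6.8123

t=0: π = [0.1667, 0.2500, 0.2500, 0.3333], E[r] = 2.4167, γ^t·E[r] = 2.416667, running G = 2.416667
t=1: π = [0.2431, 0.3333, 0.2153, 0.2083], E[r] = 2.1181, γ^t·E[r] = 1.482639, running G = 3.899306
t=2: π = [0.2604, 0.3102, 0.1939, 0.2355], E[r] = 2.0081, γ^t·E[r] = 0.983970, running G = 4.883275
t=3: π = [0.2562, 0.3096, 0.2018, 0.2324], E[r] = 2.0285, γ^t·E[r] = 0.695759, running G = 5.579035
t=4: π = [0.2564, 0.3100, 0.2010, 0.2326], E[r] = 2.0279, γ^t·E[r] = 0.486892, running G = 6.065926
t=5: π = [0.2564, 0.3100, 0.2010, 0.2326], E[r] = 2.0277, γ^t·E[r] = 0.340801, running G = 6.406728
t=6: π = [0.2564, 0.3100, 0.2010, 0.2326], E[r] = 2.0277, γ^t·E[r] = 0.238561, running G = 6.645289
t=7: π = [0.2564, 0.3100, 0.2010, 0.2326], E[r] = 2.0277, γ^t·E[r] = 0.166993, running G = 6.812282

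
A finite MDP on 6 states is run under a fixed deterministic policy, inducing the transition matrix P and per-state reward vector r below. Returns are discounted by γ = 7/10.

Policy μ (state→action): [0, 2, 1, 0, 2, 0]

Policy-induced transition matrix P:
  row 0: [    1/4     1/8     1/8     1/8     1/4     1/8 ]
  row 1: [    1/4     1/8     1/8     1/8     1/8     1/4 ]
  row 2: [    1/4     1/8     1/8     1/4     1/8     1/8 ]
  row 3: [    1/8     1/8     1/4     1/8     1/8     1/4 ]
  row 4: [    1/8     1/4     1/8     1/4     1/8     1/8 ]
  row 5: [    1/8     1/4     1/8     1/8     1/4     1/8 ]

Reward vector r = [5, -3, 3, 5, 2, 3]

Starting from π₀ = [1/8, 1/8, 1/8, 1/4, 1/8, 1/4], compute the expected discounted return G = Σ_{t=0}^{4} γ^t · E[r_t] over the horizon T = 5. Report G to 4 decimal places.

G = 7.3095

t=0: π = [0.1250, 0.1250, 0.1250, 0.2500, 0.1250, 0.2500], E[r] = 2.8750, γ^t·E[r] = 2.875000, running G = 2.875000
t=1: π = [0.1719, 0.1719, 0.1563, 0.1563, 0.1719, 0.1719], E[r] = 2.4531, γ^t·E[r] = 1.717188, running G = 4.592188
t=2: π = [0.1875, 0.1680, 0.1445, 0.1660, 0.1680, 0.1660], E[r] = 2.5313, γ^t·E[r] = 1.240313, running G = 5.832500
t=3: π = [0.1875, 0.1667, 0.1458, 0.1641, 0.1692, 0.1667], E[r] = 2.5334, γ^t·E[r] = 0.868972, running G = 6.701472
t=4: π = [0.1875, 0.1670, 0.1455, 0.1644, 0.1693, 0.1664], E[r] = 2.5325, γ^t·E[r] = 0.608054, running G = 7.309526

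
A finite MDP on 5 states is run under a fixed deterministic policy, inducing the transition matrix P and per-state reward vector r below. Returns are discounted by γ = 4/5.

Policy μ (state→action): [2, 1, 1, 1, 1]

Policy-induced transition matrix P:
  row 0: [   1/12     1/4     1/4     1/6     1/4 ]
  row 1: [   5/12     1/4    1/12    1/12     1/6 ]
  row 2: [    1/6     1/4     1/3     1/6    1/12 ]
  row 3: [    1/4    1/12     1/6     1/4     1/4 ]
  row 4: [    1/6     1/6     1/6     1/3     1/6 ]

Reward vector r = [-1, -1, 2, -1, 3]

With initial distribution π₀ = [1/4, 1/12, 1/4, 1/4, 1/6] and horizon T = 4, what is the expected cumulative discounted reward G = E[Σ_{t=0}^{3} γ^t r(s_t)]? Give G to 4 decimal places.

t=0: π = [0.2500, 0.0833, 0.2500, 0.2500, 0.1667], E[r] = 0.4167, γ^t·E[r] = 0.416667, running G = 0.416667
t=1: π = [0.1875, 0.1944, 0.2222, 0.2083, 0.1875], E[r] = 0.4167, γ^t·E[r] = 0.333333, running G = 0.750000
t=2: π = [0.2170, 0.1997, 0.2031, 0.1991, 0.1811], E[r] = 0.3339, γ^t·E[r] = 0.213704, running G = 0.963704
t=3: π = [0.2151, 0.2017, 0.2020, 0.1968, 0.1844], E[r] = 0.3436, γ^t·E[r] = 0.175901, running G = 1.139605

G = 1.1396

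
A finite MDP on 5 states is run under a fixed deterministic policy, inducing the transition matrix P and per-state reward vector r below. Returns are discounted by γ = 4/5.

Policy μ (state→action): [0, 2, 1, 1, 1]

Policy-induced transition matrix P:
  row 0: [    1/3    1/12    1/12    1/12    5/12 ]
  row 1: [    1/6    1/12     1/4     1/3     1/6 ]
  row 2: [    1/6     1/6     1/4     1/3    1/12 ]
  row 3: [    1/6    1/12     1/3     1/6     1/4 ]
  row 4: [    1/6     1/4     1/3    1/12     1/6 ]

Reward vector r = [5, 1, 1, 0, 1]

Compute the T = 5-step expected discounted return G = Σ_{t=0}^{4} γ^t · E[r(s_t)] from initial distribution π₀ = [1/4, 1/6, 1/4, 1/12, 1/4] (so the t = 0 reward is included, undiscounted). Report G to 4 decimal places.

t=0: π = [0.2500, 0.1667, 0.2500, 0.0833, 0.2500], E[r] = 1.9167, γ^t·E[r] = 1.916667, running G = 1.916667
t=1: π = [0.2083, 0.1458, 0.2361, 0.1944, 0.2153], E[r] = 1.6389, γ^t·E[r] = 1.311111, running G = 3.227778
t=2: π = [0.2014, 0.1389, 0.2494, 0.1950, 0.2153], E[r] = 1.6105, γ^t·E[r] = 1.030741, running G = 4.258519
t=3: π = [0.2002, 0.1400, 0.2506, 0.1967, 0.2125], E[r] = 1.6043, γ^t·E[r] = 0.821383, running G = 5.079901
t=4: π = [0.2000, 0.1396, 0.2507, 0.1974, 0.2122], E[r] = 1.6028, γ^t·E[r] = 0.656497, running G = 5.736398

G = 5.7364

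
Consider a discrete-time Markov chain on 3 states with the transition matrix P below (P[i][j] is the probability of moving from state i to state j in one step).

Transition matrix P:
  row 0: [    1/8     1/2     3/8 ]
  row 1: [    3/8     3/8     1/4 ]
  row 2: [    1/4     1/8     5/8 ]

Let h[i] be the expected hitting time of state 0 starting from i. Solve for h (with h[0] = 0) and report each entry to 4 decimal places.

h = [0.0000, 3.0769, 3.6923]

First-step conditioning: h[0] = 0; for i ≠ 0, h[i] = 1 + Σ_k P[i][k]·h[k].
  h[1] = 1 + 3/8·h[1] + 1/4·h[2]
  h[2] = 1 + 1/8·h[1] + 5/8·h[2]
Solving the 2×2 linear system over states ≠ 0 gives exactly h = [0, 40/13, 48/13] (h[0] = 0 is the target).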